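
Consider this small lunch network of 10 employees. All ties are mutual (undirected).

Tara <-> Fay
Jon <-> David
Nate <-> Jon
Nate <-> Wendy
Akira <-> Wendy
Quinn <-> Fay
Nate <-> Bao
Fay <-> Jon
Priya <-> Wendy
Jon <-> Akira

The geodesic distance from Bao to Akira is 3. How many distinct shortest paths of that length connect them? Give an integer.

The shortest distance is 3. The length-3 paths are: Bao–Nate–Jon–Akira; Bao–Nate–Wendy–Akira.
That gives 2 distinct shortest paths.

2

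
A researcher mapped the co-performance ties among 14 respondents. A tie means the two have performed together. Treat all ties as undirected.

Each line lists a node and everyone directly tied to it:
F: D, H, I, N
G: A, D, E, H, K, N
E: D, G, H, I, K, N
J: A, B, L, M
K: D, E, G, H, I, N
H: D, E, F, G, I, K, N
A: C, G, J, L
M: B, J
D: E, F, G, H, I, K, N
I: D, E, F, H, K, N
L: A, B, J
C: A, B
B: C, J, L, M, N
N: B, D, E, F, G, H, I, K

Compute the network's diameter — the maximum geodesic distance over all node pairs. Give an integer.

3

Eccentricity of each node (its greatest distance to any other): A:3, B:2, C:3, D:3, E:3, F:3, G:3, H:3, I:3, J:3, K:3, L:3, M:3, N:2.
The maximum eccentricity is 3, realized for instance by the pair D–M via D – N – B – M. So the diameter is 3.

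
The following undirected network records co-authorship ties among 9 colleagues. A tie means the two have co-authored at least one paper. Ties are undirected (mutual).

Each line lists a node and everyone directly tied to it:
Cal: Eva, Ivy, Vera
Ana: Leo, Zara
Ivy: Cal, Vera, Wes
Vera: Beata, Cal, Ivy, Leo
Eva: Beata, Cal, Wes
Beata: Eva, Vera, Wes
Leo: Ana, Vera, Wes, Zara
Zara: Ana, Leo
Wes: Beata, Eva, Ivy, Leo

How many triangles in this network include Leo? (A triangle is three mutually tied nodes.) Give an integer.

1

Leo's neighbors: Ana, Vera, Wes, and Zara.
Neighbor pairs that are themselves tied: Leo–Ana–Zara. Each forms one triangle with Leo, for 1 in total.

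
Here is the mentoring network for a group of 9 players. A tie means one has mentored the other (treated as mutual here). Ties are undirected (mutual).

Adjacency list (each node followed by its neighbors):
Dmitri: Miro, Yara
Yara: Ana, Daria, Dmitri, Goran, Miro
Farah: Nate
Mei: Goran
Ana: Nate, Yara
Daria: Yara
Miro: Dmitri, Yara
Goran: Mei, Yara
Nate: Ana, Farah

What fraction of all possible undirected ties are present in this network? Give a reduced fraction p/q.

There are 9 edges and 9 nodes, so the maximum possible is C(9,2) = 36.
Density = 9/36 = 1/4.

1/4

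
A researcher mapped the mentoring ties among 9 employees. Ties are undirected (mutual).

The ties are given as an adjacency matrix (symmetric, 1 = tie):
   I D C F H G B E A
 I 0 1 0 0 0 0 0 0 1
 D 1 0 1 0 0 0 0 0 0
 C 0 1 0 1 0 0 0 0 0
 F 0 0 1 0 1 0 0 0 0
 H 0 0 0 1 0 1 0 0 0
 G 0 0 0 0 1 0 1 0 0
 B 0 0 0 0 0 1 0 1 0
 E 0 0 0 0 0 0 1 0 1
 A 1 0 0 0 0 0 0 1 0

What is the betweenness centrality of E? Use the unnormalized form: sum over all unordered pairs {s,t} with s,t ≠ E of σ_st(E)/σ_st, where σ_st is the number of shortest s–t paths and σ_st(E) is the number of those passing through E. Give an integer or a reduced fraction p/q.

Pairs whose geodesics pass through E — I–G: 1; I–B: 1; D–B: 1; H–A: 1; G–A: 1; B–A: 1.
All other pairs contribute 0.
Summing the contributions gives betweenness(E) = 6.

6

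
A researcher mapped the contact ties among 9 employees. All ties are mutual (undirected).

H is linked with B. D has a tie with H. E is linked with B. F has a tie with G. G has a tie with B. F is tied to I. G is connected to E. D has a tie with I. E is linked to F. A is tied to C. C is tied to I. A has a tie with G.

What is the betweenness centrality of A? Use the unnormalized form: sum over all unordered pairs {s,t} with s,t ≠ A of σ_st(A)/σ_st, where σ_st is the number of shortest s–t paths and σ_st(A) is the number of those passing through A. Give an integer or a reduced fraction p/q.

5/2

Pairs whose geodesics pass through A — E–C: 1/2; B–C: 1; C–G: 1.
All other pairs contribute 0.
Summing the contributions gives betweenness(A) = 5/2.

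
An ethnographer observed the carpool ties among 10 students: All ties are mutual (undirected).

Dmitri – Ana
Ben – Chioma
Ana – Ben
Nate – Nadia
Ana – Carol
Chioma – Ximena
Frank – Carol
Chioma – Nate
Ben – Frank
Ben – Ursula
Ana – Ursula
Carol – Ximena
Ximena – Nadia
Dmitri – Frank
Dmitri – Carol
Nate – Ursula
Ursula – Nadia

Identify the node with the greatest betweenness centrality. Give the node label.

Unnormalized betweenness of each node: Ana:31/6, Ben:6, Carol:14/3, Chioma:17/6, Dmitri:1/3, Frank:4/3, Nadia:11/6, Nate:1, Ursula:19/3, Ximena:9/2.
Ursula has the largest value, 19/3, making it the main broker — the node through which the most shortest paths run.

Ursula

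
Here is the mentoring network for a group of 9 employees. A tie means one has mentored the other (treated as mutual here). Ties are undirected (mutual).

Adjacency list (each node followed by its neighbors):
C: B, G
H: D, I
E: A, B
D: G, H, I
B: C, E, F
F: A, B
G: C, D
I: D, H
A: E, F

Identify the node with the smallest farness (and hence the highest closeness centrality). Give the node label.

C

Farness (sum of distances to all others) for each node — A:28, B:18, C:17, D:21, E:23, F:23, G:18, H:27, I:27.
The smallest farness is 17, for C, so C has the highest closeness.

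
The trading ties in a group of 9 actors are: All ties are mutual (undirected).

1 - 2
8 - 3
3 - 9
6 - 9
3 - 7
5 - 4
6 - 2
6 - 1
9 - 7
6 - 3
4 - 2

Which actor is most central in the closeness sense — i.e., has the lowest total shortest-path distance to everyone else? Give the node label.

Farness (sum of distances to all others) for each node — 1:17, 2:15, 3:15, 4:20, 5:27, 6:13, 7:21, 8:22, 9:16.
The smallest farness is 13, for 6, so 6 has the highest closeness.

6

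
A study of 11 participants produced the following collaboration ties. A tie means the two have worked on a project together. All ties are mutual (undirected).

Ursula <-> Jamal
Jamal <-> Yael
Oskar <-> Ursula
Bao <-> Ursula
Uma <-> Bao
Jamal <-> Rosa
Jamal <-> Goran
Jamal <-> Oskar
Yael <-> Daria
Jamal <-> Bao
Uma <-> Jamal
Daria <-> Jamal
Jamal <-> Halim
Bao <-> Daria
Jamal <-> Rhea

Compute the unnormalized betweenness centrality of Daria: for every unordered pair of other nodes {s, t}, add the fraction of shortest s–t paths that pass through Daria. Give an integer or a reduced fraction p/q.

1/2

Pairs whose geodesics pass through Daria — Bao–Yael: 1/2.
All other pairs contribute 0.
Summing the contributions gives betweenness(Daria) = 1/2.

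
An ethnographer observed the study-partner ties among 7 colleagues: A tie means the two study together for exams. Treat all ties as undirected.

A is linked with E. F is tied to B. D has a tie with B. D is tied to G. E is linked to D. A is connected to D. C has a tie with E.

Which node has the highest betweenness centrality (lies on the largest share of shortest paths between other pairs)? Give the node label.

Unnormalized betweenness of each node: A:0, B:5, C:0, D:11, E:5, F:0, G:0.
D has the largest value, 11, making it the main broker — the node through which the most shortest paths run.

D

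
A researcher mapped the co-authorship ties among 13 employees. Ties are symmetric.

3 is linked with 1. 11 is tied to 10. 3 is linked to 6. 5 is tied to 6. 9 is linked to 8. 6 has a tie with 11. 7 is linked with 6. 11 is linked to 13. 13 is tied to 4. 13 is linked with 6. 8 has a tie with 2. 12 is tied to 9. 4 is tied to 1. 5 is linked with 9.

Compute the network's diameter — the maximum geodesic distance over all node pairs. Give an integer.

Eccentricity of each node (its greatest distance to any other): 1:6, 2:6, 3:5, 4:6, 5:3, 6:4, 7:5, 8:5, 9:4, 10:6, 11:5, 12:5, 13:5.
The maximum eccentricity is 6, realized for instance by the pair 10–2 via 10 – 11 – 6 – 5 – 9 – 8 – 2. So the diameter is 6.

6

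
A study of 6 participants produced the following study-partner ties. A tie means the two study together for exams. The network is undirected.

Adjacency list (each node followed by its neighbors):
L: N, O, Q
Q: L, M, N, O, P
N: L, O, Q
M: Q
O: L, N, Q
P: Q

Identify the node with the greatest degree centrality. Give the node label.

Q

Degrees — L:3, M:1, N:3, O:3, P:1, Q:5.
The maximum is 5, attained only by Q.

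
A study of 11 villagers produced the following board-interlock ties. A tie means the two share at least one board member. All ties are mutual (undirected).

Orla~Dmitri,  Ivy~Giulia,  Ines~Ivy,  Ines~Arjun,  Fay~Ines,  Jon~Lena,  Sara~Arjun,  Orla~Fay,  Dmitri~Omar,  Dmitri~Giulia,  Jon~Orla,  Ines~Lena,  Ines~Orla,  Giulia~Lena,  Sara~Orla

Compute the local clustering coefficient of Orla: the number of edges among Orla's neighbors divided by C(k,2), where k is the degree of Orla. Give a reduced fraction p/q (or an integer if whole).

Orla's neighbors: Dmitri, Fay, Ines, Jon, and Sara (k = 5).
Possible neighbor pairs: C(5,2) = 10. Edges among them: Fay–Ines → e = 1.
Clustering(Orla) = 1/10.

1/10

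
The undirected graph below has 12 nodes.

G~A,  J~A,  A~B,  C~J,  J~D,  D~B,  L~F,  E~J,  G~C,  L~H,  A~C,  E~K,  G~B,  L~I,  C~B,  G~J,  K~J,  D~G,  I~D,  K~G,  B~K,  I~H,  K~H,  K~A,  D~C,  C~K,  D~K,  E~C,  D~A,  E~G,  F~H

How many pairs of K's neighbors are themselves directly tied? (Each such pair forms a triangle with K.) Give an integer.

17

K's neighbors: A, B, C, D, E, G, H, and J.
Neighbor pairs that are themselves tied: K–A–B; K–A–C; K–A–D; K–A–G; K–A–J; K–B–C; K–B–D; K–B–G; K–C–D; K–C–E; K–C–G; K–C–J; K–D–G; K–D–J; K–E–G; K–E–J; K–G–J. Each forms one triangle with K, for 17 in total.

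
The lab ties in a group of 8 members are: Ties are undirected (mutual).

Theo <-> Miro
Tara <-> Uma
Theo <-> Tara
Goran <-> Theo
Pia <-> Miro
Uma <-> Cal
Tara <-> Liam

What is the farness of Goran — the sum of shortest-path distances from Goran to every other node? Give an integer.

Distances from Goran: Cal:4, Liam:3, Miro:2, Pia:3, Tara:2, Theo:1, Uma:3.
Sum = 4 + 3 + 2 + 3 + 2 + 1 + 3 = 18.

18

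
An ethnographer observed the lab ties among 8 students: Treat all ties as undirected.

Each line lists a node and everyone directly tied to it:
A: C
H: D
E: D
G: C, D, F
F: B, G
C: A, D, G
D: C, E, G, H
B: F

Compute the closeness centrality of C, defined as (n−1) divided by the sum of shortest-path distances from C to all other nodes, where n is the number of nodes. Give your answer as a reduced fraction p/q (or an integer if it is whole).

Distances from C: A:1, B:3, D:1, E:2, F:2, G:1, H:2. Sum = 12.
n = 8, so closeness = 7/12.

7/12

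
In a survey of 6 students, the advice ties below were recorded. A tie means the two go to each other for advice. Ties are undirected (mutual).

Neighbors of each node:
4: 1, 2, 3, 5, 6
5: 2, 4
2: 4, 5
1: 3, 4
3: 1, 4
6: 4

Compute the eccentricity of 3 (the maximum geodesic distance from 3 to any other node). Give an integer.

Distances from 3: 1:1, 2:2, 4:1, 5:2, 6:2.
The largest is 2 (to 5, 6, and 2), so the eccentricity of 3 is 2.

2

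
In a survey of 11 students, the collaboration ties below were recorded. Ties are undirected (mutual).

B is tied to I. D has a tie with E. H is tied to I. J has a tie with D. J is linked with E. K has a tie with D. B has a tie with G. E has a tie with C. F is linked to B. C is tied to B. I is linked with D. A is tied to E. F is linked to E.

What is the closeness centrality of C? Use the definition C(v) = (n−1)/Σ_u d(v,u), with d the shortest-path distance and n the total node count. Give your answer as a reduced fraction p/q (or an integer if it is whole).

1/2

Distances from C: A:2, B:1, D:2, E:1, F:2, G:2, H:3, I:2, J:2, K:3. Sum = 20.
n = 11, so closeness = 10/20 = 1/2.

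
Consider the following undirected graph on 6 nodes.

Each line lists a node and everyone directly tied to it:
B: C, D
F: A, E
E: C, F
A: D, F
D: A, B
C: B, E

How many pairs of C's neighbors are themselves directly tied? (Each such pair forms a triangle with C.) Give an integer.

C's neighbors are B and E, but none of them are tied to each other, so no triangle contains C.

0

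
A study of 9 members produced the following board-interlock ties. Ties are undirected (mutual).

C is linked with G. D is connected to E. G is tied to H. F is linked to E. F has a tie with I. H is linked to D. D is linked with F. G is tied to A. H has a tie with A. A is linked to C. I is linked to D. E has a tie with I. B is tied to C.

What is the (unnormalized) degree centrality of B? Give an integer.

1

B is directly tied to C. That is 1 neighbor, so the degree of B is 1.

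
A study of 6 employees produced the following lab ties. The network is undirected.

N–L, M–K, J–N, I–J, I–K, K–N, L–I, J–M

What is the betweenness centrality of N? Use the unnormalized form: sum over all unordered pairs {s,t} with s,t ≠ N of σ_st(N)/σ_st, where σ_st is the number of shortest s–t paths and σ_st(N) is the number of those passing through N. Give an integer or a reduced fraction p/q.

Pairs whose geodesics pass through N — J–K: 1/3; J–L: 1/2; M–L: 2/4; K–L: 1/2.
All other pairs contribute 0.
Summing the contributions gives betweenness(N) = 11/6.

11/6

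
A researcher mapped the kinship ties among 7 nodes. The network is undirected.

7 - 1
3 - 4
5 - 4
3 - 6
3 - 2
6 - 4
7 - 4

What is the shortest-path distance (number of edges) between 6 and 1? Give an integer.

3

One shortest route is 6 – 4 – 7 – 1, which uses 3 edges, and at distance 2 from 6 we only reach {2, 5, 7}, which does not include 1. So d(6,1) = 3.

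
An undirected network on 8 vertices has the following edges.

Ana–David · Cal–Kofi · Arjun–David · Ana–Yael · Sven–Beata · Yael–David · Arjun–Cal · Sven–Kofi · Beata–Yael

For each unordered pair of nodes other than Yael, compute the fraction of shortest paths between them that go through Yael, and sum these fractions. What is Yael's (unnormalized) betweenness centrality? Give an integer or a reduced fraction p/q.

Pairs whose geodesics pass through Yael — Beata–Arjun: 1; Beata–David: 1; Beata–Ana: 1; Sven–David: 1; Sven–Ana: 1; Kofi–Ana: 1/2.
All other pairs contribute 0.
Summing the contributions gives betweenness(Yael) = 11/2.

11/2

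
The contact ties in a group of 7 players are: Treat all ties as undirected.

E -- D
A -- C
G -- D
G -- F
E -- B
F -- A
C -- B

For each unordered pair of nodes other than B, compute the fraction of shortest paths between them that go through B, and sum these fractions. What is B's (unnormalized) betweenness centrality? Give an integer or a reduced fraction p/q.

Pairs whose geodesics pass through B — C–E: 1; C–D: 1; E–A: 1.
All other pairs contribute 0.
Summing the contributions gives betweenness(B) = 3.

3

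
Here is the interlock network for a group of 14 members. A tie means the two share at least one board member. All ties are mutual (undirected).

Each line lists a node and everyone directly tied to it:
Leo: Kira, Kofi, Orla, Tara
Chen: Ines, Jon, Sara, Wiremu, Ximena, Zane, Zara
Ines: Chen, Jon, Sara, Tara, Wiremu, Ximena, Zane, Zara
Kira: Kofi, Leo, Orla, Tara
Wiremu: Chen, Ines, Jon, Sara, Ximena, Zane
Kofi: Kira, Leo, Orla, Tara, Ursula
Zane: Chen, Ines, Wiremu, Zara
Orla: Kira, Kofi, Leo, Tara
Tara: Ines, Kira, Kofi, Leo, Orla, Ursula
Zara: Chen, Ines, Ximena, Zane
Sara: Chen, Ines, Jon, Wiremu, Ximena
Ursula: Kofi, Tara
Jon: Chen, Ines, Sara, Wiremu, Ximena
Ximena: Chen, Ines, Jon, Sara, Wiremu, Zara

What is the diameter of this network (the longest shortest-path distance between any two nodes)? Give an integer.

3

Eccentricity of each node (its greatest distance to any other): Chen:3, Ines:2, Jon:3, Kira:3, Kofi:3, Leo:3, Orla:3, Sara:3, Tara:2, Ursula:3, Wiremu:3, Ximena:3, Zane:3, Zara:3.
The maximum eccentricity is 3, realized for instance by the pair Chen–Orla via Chen – Ines – Tara – Orla. So the diameter is 3.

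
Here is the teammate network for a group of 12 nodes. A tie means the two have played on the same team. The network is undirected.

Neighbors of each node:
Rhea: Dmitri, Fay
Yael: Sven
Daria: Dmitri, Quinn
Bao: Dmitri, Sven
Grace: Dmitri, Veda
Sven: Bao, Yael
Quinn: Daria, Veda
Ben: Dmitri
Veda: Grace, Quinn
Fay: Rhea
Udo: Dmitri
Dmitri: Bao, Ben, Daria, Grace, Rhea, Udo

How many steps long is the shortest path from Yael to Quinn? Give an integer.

One shortest route is Yael – Sven – Bao – Dmitri – Daria – Quinn, which uses 5 edges, and at distance 4 from Yael we only reach {Ben, Daria, Grace, Rhea, Udo}, which does not include Quinn. So d(Yael,Quinn) = 5.

5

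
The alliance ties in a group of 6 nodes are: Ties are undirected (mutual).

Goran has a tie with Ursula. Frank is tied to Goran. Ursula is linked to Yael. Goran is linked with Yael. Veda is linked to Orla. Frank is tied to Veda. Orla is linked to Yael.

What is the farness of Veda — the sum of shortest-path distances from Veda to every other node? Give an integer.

Distances from Veda: Frank:1, Goran:2, Orla:1, Ursula:3, Yael:2.
Sum = 1 + 2 + 1 + 3 + 2 = 9.

9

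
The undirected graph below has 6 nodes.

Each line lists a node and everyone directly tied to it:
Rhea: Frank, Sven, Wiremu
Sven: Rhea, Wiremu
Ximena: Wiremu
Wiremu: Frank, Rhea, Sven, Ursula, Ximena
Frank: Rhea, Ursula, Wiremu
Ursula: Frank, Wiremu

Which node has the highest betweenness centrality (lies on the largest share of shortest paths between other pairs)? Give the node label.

Unnormalized betweenness of each node: Frank:1/2, Rhea:1/2, Sven:0, Ursula:0, Wiremu:6, Ximena:0.
Wiremu has the largest value, 6, making it the main broker — the node through which the most shortest paths run.

Wiremu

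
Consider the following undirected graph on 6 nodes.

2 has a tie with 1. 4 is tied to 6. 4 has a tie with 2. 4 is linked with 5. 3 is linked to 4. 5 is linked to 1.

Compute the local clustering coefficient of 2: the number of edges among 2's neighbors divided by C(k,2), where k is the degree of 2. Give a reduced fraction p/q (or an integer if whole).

0

2's neighbors: 1 and 4 (k = 2).
Possible neighbor pairs: C(2,2) = 1. Edges among them: none → e = 0.
Clustering(2) = 0/1.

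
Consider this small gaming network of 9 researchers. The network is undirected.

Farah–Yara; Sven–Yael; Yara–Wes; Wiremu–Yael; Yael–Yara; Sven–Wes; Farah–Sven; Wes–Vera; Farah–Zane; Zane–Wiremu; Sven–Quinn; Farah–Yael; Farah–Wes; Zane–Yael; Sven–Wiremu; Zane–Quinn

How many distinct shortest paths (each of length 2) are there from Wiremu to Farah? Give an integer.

The shortest distance is 2. The length-2 paths are: Wiremu–Yael–Farah; Wiremu–Zane–Farah; Wiremu–Sven–Farah.
That gives 3 distinct shortest paths.

3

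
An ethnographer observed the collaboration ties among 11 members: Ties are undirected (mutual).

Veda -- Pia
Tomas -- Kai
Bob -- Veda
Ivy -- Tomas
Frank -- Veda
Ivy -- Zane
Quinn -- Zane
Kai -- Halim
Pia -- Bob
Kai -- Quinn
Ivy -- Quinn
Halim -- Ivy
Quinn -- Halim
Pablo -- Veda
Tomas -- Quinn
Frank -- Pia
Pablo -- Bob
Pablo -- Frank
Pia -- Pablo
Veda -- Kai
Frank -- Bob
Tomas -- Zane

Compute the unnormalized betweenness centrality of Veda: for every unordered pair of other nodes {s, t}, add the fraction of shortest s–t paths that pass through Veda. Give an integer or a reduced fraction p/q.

Pairs whose geodesics pass through Veda — Pia–Kai: 1; Pia–Zane: 2/2; Pia–Ivy: 3/3; Pia–Quinn: 1; Pia–Tomas: 1; Pia–Halim: 1; Bob–Kai: 1; Bob–Zane: 2/2; Bob–Ivy: 3/3; Bob–Quinn: 1; Bob–Tomas: 1; Bob–Halim: 1; Frank–Kai: 1; Frank–Zane: 2/2 … (+10 more pairs).
All other pairs contribute 0.
Summing the contributions gives betweenness(Veda) = 24.

24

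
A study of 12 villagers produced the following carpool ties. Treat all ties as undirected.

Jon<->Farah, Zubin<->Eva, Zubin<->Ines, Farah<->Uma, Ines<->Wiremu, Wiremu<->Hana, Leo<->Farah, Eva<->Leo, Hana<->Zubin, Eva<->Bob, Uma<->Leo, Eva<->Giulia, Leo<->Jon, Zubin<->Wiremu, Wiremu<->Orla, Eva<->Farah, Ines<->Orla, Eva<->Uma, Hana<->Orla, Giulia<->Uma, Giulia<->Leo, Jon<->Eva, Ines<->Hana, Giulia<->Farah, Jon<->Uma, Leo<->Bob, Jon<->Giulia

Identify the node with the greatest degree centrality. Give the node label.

Eva

Degrees — Bob:2, Eva:7, Farah:5, Giulia:5, Hana:4, Ines:4, Jon:5, Leo:6, Orla:3, Uma:5, Wiremu:4, Zubin:4.
The maximum is 7, attained only by Eva.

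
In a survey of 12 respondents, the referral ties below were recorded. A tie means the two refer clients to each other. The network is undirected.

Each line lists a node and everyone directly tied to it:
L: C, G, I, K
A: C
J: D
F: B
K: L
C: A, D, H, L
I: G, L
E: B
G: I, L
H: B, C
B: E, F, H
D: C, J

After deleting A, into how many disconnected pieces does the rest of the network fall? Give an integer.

A's neighbors (C) remain reachable from one another through other ties, so the rest of the network stays in one piece.

1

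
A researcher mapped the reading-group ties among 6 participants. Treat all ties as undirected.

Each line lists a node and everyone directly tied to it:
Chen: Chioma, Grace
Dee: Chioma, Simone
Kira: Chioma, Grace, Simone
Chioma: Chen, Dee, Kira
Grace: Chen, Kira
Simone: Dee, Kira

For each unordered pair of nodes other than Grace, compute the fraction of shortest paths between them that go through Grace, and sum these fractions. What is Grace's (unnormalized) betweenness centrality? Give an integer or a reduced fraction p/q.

5/6

Pairs whose geodesics pass through Grace — Simone–Chen: 1/3; Chen–Kira: 1/2.
All other pairs contribute 0.
Summing the contributions gives betweenness(Grace) = 5/6.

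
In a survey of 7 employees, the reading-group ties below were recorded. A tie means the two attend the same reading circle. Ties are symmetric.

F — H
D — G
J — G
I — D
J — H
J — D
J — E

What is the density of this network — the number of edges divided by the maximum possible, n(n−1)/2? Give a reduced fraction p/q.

There are 7 edges and 7 nodes, so the maximum possible is C(7,2) = 21.
Density = 7/21 = 1/3.

1/3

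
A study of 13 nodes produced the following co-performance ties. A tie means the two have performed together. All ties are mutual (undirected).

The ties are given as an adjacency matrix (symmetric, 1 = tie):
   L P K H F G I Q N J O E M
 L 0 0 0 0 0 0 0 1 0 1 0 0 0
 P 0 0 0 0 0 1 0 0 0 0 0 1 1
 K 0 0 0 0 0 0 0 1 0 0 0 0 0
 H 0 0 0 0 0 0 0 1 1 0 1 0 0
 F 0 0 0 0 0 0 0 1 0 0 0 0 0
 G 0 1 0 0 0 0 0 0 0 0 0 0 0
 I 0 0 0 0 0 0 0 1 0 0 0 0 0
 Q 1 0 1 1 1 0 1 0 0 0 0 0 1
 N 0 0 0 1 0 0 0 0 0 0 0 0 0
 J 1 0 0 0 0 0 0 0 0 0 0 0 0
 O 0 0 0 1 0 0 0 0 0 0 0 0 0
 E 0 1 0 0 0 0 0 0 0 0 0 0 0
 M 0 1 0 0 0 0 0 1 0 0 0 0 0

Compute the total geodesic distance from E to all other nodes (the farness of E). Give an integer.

43

Distances from E: F:4, G:2, H:4, I:4, J:5, K:4, L:4, M:2, N:5, O:5, P:1, Q:3.
Sum = 4 + 2 + 4 + 4 + 5 + 4 + 4 + 2 + 5 + 5 + 1 + 3 = 43.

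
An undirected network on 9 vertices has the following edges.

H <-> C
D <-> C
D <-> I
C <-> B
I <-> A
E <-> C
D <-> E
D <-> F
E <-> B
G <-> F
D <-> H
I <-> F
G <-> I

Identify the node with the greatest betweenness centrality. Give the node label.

D

Unnormalized betweenness of each node: A:0, B:0, C:4, D:33/2, E:5/2, F:5/2, G:0, H:0, I:19/2.
D has the largest value, 33/2, making it the main broker — the node through which the most shortest paths run.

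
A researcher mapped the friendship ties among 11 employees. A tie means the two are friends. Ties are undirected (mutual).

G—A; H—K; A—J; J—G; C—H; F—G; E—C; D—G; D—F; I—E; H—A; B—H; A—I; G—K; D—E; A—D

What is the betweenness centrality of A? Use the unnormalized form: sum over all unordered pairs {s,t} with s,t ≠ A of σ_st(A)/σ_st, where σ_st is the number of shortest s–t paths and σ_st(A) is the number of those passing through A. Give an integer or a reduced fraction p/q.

15

Pairs whose geodesics pass through A — K–I: 2/2; C–J: 1; C–G: 1/3; J–D: 1/2; J–H: 1; J–B: 1; J–I: 1; J–E: 2/3; D–H: 1; D–B: 1; D–I: 1/2; H–I: 1; H–G: 1/2; H–F: 2/3 … (+5 more pairs).
All other pairs contribute 0.
Summing the contributions gives betweenness(A) = 15.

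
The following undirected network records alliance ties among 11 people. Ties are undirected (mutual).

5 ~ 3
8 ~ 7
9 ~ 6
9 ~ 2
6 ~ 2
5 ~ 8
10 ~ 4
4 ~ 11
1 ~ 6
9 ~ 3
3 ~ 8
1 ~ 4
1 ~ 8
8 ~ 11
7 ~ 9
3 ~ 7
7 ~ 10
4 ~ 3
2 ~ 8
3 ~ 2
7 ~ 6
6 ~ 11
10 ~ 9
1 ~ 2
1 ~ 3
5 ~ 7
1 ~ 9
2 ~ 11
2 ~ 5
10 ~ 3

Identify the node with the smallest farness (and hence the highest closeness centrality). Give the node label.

3

Farness (sum of distances to all others) for each node — 1:14, 2:13, 3:12, 4:16, 5:16, 6:15, 7:14, 8:14, 9:14, 10:16, 11:16.
The smallest farness is 12, for 3, so 3 has the highest closeness.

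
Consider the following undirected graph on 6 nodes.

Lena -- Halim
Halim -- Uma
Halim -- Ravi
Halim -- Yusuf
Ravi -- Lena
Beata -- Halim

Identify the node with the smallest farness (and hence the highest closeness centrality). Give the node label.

Halim

Farness (sum of distances to all others) for each node — Beata:9, Halim:5, Lena:8, Ravi:8, Uma:9, Yusuf:9.
The smallest farness is 5, for Halim, so Halim has the highest closeness.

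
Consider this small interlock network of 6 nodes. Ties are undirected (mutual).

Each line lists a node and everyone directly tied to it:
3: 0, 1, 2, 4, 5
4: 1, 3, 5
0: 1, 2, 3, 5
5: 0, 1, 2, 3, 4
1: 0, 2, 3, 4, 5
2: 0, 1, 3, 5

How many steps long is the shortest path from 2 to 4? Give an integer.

One shortest route is 2 – 3 – 4, which uses 2 edges, and 2 and 4 are not directly tied, so nothing shorter exists. So d(2,4) = 2.

2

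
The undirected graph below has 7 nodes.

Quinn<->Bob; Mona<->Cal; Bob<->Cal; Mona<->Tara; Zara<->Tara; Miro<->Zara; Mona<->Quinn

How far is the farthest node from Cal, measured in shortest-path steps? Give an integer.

Distances from Cal: Bob:1, Miro:4, Mona:1, Quinn:2, Tara:2, Zara:3.
The largest is 4 (to Miro), so the eccentricity of Cal is 4.

4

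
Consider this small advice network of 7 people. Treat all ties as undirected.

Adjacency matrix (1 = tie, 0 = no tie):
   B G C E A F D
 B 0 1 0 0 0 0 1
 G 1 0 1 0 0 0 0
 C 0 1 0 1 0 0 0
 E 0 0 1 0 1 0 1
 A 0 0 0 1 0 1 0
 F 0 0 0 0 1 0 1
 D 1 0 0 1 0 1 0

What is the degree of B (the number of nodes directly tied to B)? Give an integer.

2

B is directly tied to D and G. That is 2 neighbors, so the degree of B is 2.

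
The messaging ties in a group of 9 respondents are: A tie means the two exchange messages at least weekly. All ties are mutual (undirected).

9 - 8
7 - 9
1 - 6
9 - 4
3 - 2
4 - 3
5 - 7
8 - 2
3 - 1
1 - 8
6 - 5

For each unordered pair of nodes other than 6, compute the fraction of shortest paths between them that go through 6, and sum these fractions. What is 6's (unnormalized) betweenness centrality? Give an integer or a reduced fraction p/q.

Pairs whose geodesics pass through 6 — 3–5: 1; 2–5: 2/3; 8–5: 1/2; 1–5: 1; 1–7: 1/2.
All other pairs contribute 0.
Summing the contributions gives betweenness(6) = 11/3.

11/3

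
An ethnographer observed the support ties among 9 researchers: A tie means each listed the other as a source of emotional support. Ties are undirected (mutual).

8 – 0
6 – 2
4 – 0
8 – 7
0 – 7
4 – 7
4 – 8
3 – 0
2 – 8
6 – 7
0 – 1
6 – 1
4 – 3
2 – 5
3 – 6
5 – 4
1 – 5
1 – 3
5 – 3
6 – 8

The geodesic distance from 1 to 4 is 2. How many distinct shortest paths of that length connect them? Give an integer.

The shortest distance is 2. The length-2 paths are: 1–5–4; 1–0–4; 1–3–4.
That gives 3 distinct shortest paths.

3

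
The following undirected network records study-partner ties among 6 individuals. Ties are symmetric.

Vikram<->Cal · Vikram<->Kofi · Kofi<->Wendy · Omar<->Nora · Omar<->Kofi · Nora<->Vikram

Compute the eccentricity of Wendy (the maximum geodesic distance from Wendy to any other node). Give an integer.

Distances from Wendy: Cal:3, Kofi:1, Nora:3, Omar:2, Vikram:2.
The largest is 3 (to Nora and Cal), so the eccentricity of Wendy is 3.

3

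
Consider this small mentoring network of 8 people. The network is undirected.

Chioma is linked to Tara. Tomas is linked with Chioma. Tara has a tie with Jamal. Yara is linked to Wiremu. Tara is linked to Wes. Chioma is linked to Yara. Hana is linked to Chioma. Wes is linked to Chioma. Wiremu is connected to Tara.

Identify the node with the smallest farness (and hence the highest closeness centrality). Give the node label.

Chioma

Farness (sum of distances to all others) for each node — Chioma:9, Hana:15, Jamal:16, Tara:10, Tomas:15, Wes:12, Wiremu:14, Yara:13.
The smallest farness is 9, for Chioma, so Chioma has the highest closeness.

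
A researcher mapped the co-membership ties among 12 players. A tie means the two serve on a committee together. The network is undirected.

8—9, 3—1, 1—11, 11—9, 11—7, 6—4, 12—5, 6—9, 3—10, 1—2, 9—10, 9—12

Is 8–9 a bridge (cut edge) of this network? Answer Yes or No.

Without the 8–9 edge there is no alternate route between 8 and 9, so the network disconnects. It is a bridge.

Yes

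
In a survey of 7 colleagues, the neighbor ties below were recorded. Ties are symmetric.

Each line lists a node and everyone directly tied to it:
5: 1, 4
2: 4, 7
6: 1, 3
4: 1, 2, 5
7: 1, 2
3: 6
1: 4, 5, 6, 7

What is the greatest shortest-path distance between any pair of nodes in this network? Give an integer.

Eccentricity of each node (its greatest distance to any other): 1:2, 2:4, 3:4, 4:3, 5:3, 6:3, 7:3.
The maximum eccentricity is 4, realized for instance by the pair 2–3 via 2 – 7 – 1 – 6 – 3. So the diameter is 4.

4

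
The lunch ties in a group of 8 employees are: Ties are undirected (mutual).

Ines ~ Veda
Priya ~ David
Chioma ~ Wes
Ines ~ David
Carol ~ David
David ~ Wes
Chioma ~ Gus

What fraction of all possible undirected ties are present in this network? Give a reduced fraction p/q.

1/4

There are 7 edges and 8 nodes, so the maximum possible is C(8,2) = 28.
Density = 7/28 = 1/4.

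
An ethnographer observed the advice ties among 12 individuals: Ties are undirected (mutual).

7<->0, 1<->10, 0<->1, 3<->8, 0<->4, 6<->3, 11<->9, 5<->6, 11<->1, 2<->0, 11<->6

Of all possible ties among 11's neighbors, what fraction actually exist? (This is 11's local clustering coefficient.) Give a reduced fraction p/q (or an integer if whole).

0

11's neighbors: 1, 6, and 9 (k = 3).
Possible neighbor pairs: C(3,2) = 3. Edges among them: none → e = 0.
Clustering(11) = 0/3 = 0.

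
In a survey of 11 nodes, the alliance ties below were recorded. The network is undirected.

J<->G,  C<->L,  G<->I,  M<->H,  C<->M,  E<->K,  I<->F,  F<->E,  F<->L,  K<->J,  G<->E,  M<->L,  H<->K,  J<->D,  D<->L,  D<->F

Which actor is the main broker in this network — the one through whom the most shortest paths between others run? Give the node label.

L

Unnormalized betweenness of each node: C:0, D:47/10, E:167/30, F:109/10, G:19/6, H:56/15, I:41/30, J:329/60, K:133/20, L:237/20, M:55/12.
L has the largest value, 237/20, making it the main broker — the node through which the most shortest paths run.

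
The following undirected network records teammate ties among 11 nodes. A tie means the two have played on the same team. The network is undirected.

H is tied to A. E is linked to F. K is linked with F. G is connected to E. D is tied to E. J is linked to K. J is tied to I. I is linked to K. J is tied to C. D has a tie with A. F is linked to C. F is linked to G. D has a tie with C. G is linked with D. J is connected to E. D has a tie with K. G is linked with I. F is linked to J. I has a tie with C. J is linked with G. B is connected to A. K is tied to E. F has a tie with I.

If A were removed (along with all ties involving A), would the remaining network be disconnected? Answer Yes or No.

Yes

Removing A leaves {C, D, E, F, G, I, J, and K} with no path to {B}, so the network splits into 3 components. A is a cut vertex.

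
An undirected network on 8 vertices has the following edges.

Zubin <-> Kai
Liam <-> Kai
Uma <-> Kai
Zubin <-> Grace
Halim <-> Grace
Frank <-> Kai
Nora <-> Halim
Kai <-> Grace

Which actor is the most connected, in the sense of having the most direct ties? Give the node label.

Degrees — Frank:1, Grace:3, Halim:2, Kai:5, Liam:1, Nora:1, Uma:1, Zubin:2.
The maximum is 5, attained only by Kai.

Kai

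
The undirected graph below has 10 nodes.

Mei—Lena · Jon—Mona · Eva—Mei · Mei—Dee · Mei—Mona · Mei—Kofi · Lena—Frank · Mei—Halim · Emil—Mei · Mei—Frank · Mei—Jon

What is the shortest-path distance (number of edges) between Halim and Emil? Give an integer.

One shortest route is Halim – Mei – Emil, which uses 2 edges, and Halim and Emil are not directly tied, so nothing shorter exists. So d(Halim,Emil) = 2.

2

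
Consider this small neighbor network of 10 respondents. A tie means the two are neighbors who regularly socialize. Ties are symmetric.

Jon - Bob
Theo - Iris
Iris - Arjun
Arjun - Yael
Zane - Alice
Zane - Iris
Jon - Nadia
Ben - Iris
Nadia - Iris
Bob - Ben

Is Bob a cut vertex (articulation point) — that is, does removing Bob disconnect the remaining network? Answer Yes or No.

Even without Bob, every remaining node can still reach every other (the residual graph is connected), so Bob is not a cut vertex.

No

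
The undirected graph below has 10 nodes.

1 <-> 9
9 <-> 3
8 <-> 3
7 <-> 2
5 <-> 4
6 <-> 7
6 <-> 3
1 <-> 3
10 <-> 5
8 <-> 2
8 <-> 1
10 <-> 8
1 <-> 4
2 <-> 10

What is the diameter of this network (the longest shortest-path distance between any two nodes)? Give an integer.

4

Eccentricity of each node (its greatest distance to any other): 1:3, 2:3, 3:3, 4:4, 5:4, 6:4, 7:4, 8:2, 9:3, 10:3.
The maximum eccentricity is 4, realized for instance by the pair 5–6 via 5 – 10 – 8 – 3 – 6. So the diameter is 4.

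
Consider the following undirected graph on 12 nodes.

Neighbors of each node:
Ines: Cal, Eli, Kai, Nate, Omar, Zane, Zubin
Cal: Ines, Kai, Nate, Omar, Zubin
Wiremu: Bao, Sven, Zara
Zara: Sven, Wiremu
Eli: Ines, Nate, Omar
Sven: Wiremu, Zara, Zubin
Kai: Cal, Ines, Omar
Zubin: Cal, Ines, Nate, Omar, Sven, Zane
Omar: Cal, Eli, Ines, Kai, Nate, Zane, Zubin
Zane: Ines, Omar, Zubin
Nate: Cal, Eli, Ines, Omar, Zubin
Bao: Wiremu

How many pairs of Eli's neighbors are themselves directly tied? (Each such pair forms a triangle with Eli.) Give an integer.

3

Eli's neighbors: Ines, Nate, and Omar.
Neighbor pairs that are themselves tied: Eli–Ines–Nate; Eli–Ines–Omar; Eli–Nate–Omar. Each forms one triangle with Eli, for 3 in total.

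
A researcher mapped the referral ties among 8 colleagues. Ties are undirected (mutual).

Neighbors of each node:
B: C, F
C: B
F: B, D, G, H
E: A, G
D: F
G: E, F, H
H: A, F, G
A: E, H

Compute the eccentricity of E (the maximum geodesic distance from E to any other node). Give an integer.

4

Distances from E: A:1, B:3, C:4, D:3, F:2, G:1, H:2.
The largest is 4 (to C), so the eccentricity of E is 4.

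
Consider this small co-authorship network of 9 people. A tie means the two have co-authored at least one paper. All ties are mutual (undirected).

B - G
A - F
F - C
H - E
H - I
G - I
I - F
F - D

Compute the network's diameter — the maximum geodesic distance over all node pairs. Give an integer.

4

Eccentricity of each node (its greatest distance to any other): A:4, B:4, C:4, D:4, E:4, F:3, G:3, H:3, I:2.
The maximum eccentricity is 4, realized for instance by the pair C–B via C – F – I – G – B. So the diameter is 4.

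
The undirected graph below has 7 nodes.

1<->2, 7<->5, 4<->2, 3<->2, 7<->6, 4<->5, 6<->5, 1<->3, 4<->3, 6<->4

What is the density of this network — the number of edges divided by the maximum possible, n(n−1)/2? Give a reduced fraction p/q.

10/21

There are 10 edges and 7 nodes, so the maximum possible is C(7,2) = 21.
Density = 10/21.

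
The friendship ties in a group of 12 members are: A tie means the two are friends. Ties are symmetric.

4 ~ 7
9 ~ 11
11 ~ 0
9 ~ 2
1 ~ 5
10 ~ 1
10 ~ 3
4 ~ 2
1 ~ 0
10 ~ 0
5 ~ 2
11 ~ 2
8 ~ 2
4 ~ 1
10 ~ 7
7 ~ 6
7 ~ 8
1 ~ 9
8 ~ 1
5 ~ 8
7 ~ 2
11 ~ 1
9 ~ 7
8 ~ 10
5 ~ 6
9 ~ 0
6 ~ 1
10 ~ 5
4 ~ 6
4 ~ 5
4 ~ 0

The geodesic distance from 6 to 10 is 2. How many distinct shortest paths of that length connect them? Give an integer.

3

The shortest distance is 2. The length-2 paths are: 6–1–10; 6–5–10; 6–7–10.
That gives 3 distinct shortest paths.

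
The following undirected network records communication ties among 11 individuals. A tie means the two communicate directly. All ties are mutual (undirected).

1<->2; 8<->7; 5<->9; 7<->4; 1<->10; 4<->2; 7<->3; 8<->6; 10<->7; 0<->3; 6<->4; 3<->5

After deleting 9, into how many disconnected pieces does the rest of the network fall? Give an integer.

9's neighbors (5) remain reachable from one another through other ties, so the rest of the network stays in one piece.

1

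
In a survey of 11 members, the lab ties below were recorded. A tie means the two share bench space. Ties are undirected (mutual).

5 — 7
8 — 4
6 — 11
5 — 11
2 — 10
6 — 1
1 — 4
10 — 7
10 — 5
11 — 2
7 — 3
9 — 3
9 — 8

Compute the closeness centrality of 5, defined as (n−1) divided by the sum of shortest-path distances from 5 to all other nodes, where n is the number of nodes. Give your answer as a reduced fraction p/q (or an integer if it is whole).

10/23

Distances from 5: 1:3, 2:2, 3:2, 4:4, 6:2, 7:1, 8:4, 9:3, 10:1, 11:1. Sum = 23.
n = 11, so closeness = 10/23.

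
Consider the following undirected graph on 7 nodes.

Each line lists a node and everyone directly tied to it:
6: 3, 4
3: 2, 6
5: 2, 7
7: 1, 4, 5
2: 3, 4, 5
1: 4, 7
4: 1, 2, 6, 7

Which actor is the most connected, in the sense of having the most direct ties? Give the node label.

Degrees — 1:2, 2:3, 3:2, 4:4, 5:2, 6:2, 7:3.
The maximum is 4, attained only by 4.

4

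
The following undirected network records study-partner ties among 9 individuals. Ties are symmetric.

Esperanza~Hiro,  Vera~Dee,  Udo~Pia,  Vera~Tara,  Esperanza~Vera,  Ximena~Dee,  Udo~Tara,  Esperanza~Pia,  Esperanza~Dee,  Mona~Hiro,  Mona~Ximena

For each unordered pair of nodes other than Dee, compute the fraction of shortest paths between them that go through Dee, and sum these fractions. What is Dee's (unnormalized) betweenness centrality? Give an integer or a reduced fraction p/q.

Pairs whose geodesics pass through Dee — Esperanza–Ximena: 1; Mona–Vera: 1/2; Mona–Tara: 1/2; Ximena–Vera: 1; Ximena–Tara: 1; Ximena–Udo: 2/2; Ximena–Pia: 1.
All other pairs contribute 0.
Summing the contributions gives betweenness(Dee) = 6.

6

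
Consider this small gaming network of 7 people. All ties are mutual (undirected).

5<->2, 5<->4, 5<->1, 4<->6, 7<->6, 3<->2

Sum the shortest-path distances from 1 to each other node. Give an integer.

15

Distances from 1: 2:2, 3:3, 4:2, 5:1, 6:3, 7:4.
Sum = 2 + 3 + 2 + 1 + 3 + 4 = 15.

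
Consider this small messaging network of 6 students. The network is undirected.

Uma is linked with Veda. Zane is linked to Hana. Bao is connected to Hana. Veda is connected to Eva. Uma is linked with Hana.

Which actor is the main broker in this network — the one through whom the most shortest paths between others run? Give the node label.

Unnormalized betweenness of each node: Bao:0, Eva:0, Hana:7, Uma:6, Veda:4, Zane:0.
Hana has the largest value, 7, making it the main broker — the node through which the most shortest paths run.

Hana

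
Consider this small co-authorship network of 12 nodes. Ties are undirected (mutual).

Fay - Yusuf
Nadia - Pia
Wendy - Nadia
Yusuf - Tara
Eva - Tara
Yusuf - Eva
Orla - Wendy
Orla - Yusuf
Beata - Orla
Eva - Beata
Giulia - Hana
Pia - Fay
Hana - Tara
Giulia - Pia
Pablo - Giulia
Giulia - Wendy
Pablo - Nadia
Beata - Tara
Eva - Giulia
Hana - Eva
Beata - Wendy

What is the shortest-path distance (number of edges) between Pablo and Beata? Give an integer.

One shortest route is Pablo – Nadia – Wendy – Beata, which uses 3 edges, and at distance 2 from Pablo we only reach {Eva, Hana, Pia, Wendy}, which does not include Beata. So d(Pablo,Beata) = 3.

3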